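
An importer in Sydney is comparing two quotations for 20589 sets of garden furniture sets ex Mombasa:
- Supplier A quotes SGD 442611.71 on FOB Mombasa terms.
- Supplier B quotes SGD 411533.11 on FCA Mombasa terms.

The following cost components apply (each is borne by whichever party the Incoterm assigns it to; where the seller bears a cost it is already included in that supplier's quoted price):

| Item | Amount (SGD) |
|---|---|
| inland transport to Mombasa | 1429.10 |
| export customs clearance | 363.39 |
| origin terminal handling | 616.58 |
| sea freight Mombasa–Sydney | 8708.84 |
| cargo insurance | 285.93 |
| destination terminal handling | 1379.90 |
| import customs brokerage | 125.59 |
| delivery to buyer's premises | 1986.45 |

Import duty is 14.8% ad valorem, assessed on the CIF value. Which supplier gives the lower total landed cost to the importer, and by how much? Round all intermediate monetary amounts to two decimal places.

Supplier B is cheaper by SGD 34970.40

Supplier A (FOB):
CIF value = FOB price + freight + insurance = 442611.71 + 8708.84 + 285.93 = 451606.48
Import duty = 451606.48 × 14.8% = 66837.76
Buyer bears (A): 8708.84 + 285.93 + 1379.90 + 125.59 + 1986.45 = 12486.71
Landed cost (A) = invoice 442611.71 + 12486.71 + duty 66837.76 = 521936.18
Supplier B (FCA):
CIF value = FCA price + origin terminal + freight + insurance = 411533.11 + 616.58 + 8708.84 + 285.93 = 421144.46
Import duty = 421144.46 × 14.8% = 62329.38
Buyer bears (B): 616.58 + 8708.84 + 285.93 + 1379.90 + 125.59 + 1986.45 = 13103.29
Landed cost (B) = invoice 411533.11 + 13103.29 + duty 62329.38 = 486965.78
Difference = |521936.18 − 486965.78| = 34970.40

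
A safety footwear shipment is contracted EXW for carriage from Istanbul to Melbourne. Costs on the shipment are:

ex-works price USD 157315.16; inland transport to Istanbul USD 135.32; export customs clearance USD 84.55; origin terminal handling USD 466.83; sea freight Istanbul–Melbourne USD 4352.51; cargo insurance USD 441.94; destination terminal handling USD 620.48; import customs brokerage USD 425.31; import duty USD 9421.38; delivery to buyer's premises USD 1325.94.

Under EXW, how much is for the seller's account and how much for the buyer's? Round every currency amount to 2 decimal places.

Seller: USD 157315.16; buyer: USD 17274.26

EXW: the seller makes goods available at their premises; the buyer bears all onward costs.
Seller's account: goods 157315.16 = 157315.16
Buyer's account: inland to port 135.32 + export clearance 84.55 + origin terminal 466.83 + freight 4352.51 + insurance 441.94 + destination terminal 620.48 + brokerage 425.31 + duty 9421.38 + delivery 1325.94 = 17274.26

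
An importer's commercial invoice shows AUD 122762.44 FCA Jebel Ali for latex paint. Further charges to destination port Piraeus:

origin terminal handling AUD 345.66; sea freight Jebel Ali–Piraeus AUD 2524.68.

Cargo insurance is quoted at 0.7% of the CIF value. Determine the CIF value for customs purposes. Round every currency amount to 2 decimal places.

Let C be the CIF value. C = FCA price + pre-shipment costs + freight + 0.7% × C
C − 0.7% × C = 122762.44 + 345.66 + 2524.68
0.993 × C = 125632.78
C = 125632.78 / 0.993 = 126518.41
Insurance premium = 0.7% × 126518.41 = 885.63

CIF value: AUD 126518.41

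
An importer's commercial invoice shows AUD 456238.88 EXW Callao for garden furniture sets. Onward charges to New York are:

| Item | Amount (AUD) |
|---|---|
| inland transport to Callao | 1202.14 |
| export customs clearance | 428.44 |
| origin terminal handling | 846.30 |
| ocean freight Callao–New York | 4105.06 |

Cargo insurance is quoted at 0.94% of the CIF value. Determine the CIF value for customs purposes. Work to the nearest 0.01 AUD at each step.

Let C be the CIF value. C = EXW price + pre-shipment costs + freight + 0.94% × C
C − 0.94% × C = 456238.88 + 1202.14 + 428.44 + 846.30 + 4105.06
0.9906 × C = 462820.82
C = 462820.82 / 0.9906 = 467212.62
Insurance premium = 0.94% × 467212.62 = 4391.80

CIF value: AUD 467212.62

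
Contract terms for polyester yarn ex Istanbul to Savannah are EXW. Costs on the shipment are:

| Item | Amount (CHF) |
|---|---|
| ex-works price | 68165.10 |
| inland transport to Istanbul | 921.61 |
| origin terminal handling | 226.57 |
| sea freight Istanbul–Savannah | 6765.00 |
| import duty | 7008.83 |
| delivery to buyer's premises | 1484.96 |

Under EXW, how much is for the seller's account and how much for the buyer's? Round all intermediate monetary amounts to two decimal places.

EXW: the seller makes goods available at their premises; the buyer bears all onward costs.
Seller's account: goods 68165.10 = 68165.10
Buyer's account: inland to port 921.61 + origin terminal 226.57 + freight 6765.00 + duty 7008.83 + delivery 1484.96 = 16406.97

Seller: CHF 68165.10; buyer: CHF 16406.97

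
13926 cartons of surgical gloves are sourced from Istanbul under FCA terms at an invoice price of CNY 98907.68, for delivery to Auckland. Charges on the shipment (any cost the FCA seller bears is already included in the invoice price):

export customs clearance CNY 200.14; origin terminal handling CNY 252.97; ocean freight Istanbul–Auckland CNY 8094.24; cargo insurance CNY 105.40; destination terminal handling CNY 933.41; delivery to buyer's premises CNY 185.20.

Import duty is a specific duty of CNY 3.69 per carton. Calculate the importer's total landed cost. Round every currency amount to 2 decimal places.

FCA: the seller delivers export-cleared goods to the carrier; the buyer bears costs from that point.
Already in the invoice (seller's account under FCA): export clearance — exclude.
CIF value = FCA price + origin terminal + freight + insurance = 98907.68 + 252.97 + 8094.24 + 105.40 = 107360.29
Import duty = 13926 × 3.69 = 51386.94
Buyer bears: origin terminal 252.97 + freight 8094.24 + insurance 105.40 + destination terminal 933.41 + delivery 185.20 + duty 51386.94 = 60958.16
Landed cost = invoice 98907.68 + 60958.16 = 159865.84

Total landed cost: CNY 159865.84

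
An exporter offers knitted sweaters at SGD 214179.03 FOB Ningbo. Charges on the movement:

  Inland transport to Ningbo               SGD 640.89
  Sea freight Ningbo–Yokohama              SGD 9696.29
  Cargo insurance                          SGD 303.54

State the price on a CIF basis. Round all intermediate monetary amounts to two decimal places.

Not relevant to the conversion: inland to port — on the seller under both FOB and CIF; already in the FOB price and stays in the CIF price.
From FOB to CIF, the seller additionally bears: freight, insurance.
CIF price = 214179.03 + 9696.29 + 303.54 = 224178.86

CIF price: SGD 224178.86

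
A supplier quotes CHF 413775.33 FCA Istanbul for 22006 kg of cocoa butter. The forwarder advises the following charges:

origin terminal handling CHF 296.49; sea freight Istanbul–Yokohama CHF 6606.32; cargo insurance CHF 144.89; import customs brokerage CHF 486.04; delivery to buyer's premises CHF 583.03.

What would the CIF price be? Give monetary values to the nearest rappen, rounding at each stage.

CIF price: CHF 420823.03

Not relevant to the conversion: brokerage, delivery — on the buyer under both terms; not part of either seller's price.
From FCA to CIF, the seller additionally bears: origin terminal, freight, insurance.
CIF price = 413775.33 + 296.49 + 6606.32 + 144.89 = 420823.03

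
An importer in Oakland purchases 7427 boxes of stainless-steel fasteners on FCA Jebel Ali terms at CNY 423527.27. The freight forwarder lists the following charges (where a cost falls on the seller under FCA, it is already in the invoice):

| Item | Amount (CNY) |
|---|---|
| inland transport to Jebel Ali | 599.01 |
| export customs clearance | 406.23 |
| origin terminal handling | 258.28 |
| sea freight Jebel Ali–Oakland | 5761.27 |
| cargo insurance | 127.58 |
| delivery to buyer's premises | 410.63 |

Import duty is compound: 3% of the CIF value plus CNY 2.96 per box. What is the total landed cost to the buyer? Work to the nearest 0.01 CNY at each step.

FCA: the seller delivers export-cleared goods to the carrier; the buyer bears costs from that point.
Already in the invoice (seller's account under FCA): inland to port, export clearance — exclude.
CIF value = FCA price + origin terminal + freight + insurance = 423527.27 + 258.28 + 5761.27 + 127.58 = 429674.40
Ad valorem component: 429674.40 × 3% = 12890.23
Specific component: 7427 × 2.96 = 21983.92
Import duty = 12890.23 + 21983.92 = 34874.15
Buyer bears: origin terminal 258.28 + freight 5761.27 + insurance 127.58 + delivery 410.63 + duty 34874.15 = 41431.91
Landed cost = invoice 423527.27 + 41431.91 = 464959.18

Total landed cost: CNY 464959.18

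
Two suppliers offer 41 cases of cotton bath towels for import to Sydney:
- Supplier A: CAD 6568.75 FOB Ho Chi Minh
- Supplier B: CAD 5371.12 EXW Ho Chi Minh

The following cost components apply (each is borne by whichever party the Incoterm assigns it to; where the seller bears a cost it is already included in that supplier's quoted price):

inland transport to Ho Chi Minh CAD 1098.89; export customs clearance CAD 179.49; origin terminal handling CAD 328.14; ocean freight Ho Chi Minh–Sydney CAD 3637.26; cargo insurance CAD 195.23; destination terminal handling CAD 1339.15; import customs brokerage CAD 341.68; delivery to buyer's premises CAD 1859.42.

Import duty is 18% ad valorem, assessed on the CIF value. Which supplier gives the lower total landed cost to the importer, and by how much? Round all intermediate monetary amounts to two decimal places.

Supplier A is cheaper by CAD 482.49

Supplier A (FOB):
CIF value = FOB price + freight + insurance = 6568.75 + 3637.26 + 195.23 = 10401.24
Import duty = 10401.24 × 18% = 1872.22
Buyer bears (A): 3637.26 + 195.23 + 1339.15 + 341.68 + 1859.42 = 7372.74
Landed cost (A) = invoice 6568.75 + 7372.74 + duty 1872.22 = 15813.71
Supplier B (EXW):
CIF value = EXW price + inland to port + export clearance + origin terminal + freight + insurance = 5371.12 + 1098.89 + 179.49 + 328.14 + 3637.26 + 195.23 = 10810.13
Import duty = 10810.13 × 18% = 1945.82
Buyer bears (B): 1098.89 + 179.49 + 328.14 + 3637.26 + 195.23 + 1339.15 + 341.68 + 1859.42 = 8979.26
Landed cost (B) = invoice 5371.12 + 8979.26 + duty 1945.82 = 16296.20
Difference = |15813.71 − 16296.20| = 482.49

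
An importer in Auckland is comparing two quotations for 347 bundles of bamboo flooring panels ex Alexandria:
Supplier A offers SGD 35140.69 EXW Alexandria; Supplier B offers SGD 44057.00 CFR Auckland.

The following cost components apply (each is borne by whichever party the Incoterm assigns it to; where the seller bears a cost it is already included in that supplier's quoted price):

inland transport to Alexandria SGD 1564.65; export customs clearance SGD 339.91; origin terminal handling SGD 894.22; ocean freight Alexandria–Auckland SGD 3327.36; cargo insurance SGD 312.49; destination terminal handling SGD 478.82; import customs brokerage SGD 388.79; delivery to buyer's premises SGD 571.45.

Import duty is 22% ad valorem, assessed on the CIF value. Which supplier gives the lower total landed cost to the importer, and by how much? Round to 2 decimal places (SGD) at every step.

Supplier A is cheaper by SGD 3404.01

Supplier A (EXW):
CIF value = EXW price + inland to port + export clearance + origin terminal + freight + insurance = 35140.69 + 1564.65 + 339.91 + 894.22 + 3327.36 + 312.49 = 41579.32
Import duty = 41579.32 × 22% = 9147.45
Buyer bears (A): 1564.65 + 339.91 + 894.22 + 3327.36 + 312.49 + 478.82 + 388.79 + 571.45 = 7877.69
Landed cost (A) = invoice 35140.69 + 7877.69 + duty 9147.45 = 52165.83
Supplier B (CFR):
CIF value = CFR price + insurance = 44057.00 + 312.49 = 44369.49
Import duty = 44369.49 × 22% = 9761.29
Buyer bears (B): 312.49 + 478.82 + 388.79 + 571.45 = 1751.55
Landed cost (B) = invoice 44057.00 + 1751.55 + duty 9761.29 = 55569.84
Difference = |52165.83 − 55569.84| = 3404.01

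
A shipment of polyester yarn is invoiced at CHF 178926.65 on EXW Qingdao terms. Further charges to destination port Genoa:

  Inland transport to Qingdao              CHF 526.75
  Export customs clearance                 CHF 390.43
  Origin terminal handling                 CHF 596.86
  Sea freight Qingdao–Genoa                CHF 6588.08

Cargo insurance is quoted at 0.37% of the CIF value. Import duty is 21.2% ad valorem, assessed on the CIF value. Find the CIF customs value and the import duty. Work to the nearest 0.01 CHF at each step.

CIF value: CHF 187723.35; import duty: CHF 39797.35

Let C be the CIF value. C = EXW price + pre-shipment costs + freight + 0.37% × C
C − 0.37% × C = 178926.65 + 526.75 + 390.43 + 596.86 + 6588.08
0.9963 × C = 187028.77
C = 187028.77 / 0.9963 = 187723.35
Insurance premium = 0.37% × 187723.35 = 694.58
Import duty = 187723.35 × 21.2% = 39797.35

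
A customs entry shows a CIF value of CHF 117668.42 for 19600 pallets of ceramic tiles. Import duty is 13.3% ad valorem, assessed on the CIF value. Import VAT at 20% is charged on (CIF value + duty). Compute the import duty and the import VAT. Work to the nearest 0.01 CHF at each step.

Import duty = 117668.42 × 13.3% = 15649.90
VAT base = CIF + duty = 117668.42 + 15649.90 = 133318.32
Import VAT = 133318.32 × 20% = 26663.66

Import duty: CHF 15649.90; import VAT: CHF 26663.66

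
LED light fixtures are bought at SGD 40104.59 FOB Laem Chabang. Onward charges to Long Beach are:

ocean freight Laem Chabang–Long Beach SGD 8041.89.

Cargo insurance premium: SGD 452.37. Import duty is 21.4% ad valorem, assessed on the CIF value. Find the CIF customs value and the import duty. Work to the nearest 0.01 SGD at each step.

CIF value: SGD 48598.85; import duty: SGD 10400.15

CIF = FOB price + freight + insurance
CIF = 40104.59 + 8041.89 + 452.37 = 48598.85
Import duty = 48598.85 × 21.4% = 10400.15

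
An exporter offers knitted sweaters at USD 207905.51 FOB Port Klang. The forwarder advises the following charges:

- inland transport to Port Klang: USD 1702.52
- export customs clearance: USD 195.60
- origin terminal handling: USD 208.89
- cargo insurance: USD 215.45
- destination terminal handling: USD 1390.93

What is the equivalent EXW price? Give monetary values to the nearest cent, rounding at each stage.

Not relevant to the conversion: insurance, destination terminal — on the buyer under both terms; not part of either seller's price.
From FOB to EXW, the seller no longer bears: inland to port, export clearance, origin terminal.
EXW price = 207905.51 − 1702.52 − 195.60 − 208.89 = 205798.50

EXW price: USD 205798.50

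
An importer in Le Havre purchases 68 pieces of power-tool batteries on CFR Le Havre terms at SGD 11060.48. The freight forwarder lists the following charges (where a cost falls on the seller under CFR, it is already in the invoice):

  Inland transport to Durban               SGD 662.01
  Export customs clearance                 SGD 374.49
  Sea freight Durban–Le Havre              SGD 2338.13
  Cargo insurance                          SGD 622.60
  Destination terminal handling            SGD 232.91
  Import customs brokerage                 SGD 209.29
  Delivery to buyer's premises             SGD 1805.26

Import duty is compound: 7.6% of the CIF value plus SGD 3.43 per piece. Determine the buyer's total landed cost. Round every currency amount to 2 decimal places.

CFR: the seller pays costs through ocean freight to the destination port, but not insurance.
Already in the invoice (seller's account under CFR): inland to port, export clearance, freight — exclude.
CIF value = CFR price + insurance = 11060.48 + 622.60 = 11683.08
Ad valorem component: 11683.08 × 7.6% = 887.91
Specific component: 68 × 3.43 = 233.24
Import duty = 887.91 + 233.24 = 1121.15
Buyer bears: insurance 622.60 + destination terminal 232.91 + brokerage 209.29 + delivery 1805.26 + duty 1121.15 = 3991.21
Landed cost = invoice 11060.48 + 3991.21 = 15051.69

Total landed cost: SGD 15051.69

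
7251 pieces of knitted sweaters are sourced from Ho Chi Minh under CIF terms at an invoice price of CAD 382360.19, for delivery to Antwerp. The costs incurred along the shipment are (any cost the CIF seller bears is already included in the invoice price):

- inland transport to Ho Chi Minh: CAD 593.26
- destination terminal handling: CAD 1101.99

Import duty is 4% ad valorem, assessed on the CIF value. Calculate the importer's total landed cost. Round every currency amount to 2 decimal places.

Total landed cost: CAD 398756.59

CIF: the seller pays costs through ocean freight and marine insurance to the destination port.
Already in the invoice (seller's account under CIF): inland to port — exclude.
The CIF price already equals the CIF value: 382360.19
Import duty = 382360.19 × 4% = 15294.41
Buyer bears: destination terminal 1101.99 + duty 15294.41 = 16396.40
Landed cost = invoice 382360.19 + 16396.40 = 398756.59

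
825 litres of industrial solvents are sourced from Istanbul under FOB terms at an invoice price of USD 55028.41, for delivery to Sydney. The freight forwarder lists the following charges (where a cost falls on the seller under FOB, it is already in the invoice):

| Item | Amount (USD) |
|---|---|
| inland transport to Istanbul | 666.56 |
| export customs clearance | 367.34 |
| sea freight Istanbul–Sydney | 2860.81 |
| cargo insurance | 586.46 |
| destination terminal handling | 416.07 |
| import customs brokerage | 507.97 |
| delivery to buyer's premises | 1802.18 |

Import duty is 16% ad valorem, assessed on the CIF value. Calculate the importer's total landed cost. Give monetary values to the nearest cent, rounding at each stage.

FOB: the seller bears costs until goods are on board at the origin port; the buyer bears freight, insurance and all costs thereafter.
Already in the invoice (seller's account under FOB): inland to port, export clearance — exclude.
CIF value = FOB price + freight + insurance = 55028.41 + 2860.81 + 586.46 = 58475.68
Import duty = 58475.68 × 16% = 9356.11
Buyer bears: freight 2860.81 + insurance 586.46 + destination terminal 416.07 + brokerage 507.97 + delivery 1802.18 + duty 9356.11 = 15529.60
Landed cost = invoice 55028.41 + 15529.60 = 70558.01

Total landed cost: USD 70558.01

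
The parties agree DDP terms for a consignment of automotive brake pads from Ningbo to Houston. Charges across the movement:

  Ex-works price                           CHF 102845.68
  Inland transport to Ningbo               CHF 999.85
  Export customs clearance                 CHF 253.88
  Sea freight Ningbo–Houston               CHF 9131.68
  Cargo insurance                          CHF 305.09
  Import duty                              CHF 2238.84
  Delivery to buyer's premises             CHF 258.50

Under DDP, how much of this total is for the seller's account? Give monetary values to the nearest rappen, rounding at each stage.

Seller's account: CHF 116033.52

DDP: the seller bears all costs including import duty.
Seller's account: goods 102845.68 + inland to port 999.85 + export clearance 253.88 + freight 9131.68 + insurance 305.09 + duty 2238.84 + delivery 258.50 = 116033.52
Buyer's account: 0.00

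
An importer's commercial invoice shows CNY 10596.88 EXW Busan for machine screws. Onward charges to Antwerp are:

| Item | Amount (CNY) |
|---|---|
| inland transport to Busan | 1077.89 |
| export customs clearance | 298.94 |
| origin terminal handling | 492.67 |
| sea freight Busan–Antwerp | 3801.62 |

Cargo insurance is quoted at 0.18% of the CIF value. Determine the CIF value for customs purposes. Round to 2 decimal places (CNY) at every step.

CIF value: CNY 16297.34

Let C be the CIF value. C = EXW price + pre-shipment costs + freight + 0.18% × C
C − 0.18% × C = 10596.88 + 1077.89 + 298.94 + 492.67 + 3801.62
0.9982 × C = 16268.00
C = 16268.00 / 0.9982 = 16297.34
Insurance premium = 0.18% × 16297.34 = 29.34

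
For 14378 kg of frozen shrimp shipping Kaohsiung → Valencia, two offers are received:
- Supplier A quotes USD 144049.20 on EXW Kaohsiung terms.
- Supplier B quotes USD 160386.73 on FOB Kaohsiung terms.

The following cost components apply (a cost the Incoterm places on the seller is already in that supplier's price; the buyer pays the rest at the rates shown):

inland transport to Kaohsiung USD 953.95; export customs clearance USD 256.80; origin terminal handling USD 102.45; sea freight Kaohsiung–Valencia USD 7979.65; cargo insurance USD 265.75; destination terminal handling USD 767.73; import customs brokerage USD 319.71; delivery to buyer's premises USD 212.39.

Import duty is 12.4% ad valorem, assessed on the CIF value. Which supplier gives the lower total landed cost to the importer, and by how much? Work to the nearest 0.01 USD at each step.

Supplier A is cheaper by USD 16887.34

Supplier A (EXW):
CIF value = EXW price + inland to port + export clearance + origin terminal + freight + insurance = 144049.20 + 953.95 + 256.80 + 102.45 + 7979.65 + 265.75 = 153607.80
Import duty = 153607.80 × 12.4% = 19047.37
Buyer bears (A): 953.95 + 256.80 + 102.45 + 7979.65 + 265.75 + 767.73 + 319.71 + 212.39 = 10858.43
Landed cost (A) = invoice 144049.20 + 10858.43 + duty 19047.37 = 173955.00
Supplier B (FOB):
CIF value = FOB price + freight + insurance = 160386.73 + 7979.65 + 265.75 = 168632.13
Import duty = 168632.13 × 12.4% = 20910.38
Buyer bears (B): 7979.65 + 265.75 + 767.73 + 319.71 + 212.39 = 9545.23
Landed cost (B) = invoice 160386.73 + 9545.23 + duty 20910.38 = 190842.34
Difference = |173955.00 − 190842.34| = 16887.34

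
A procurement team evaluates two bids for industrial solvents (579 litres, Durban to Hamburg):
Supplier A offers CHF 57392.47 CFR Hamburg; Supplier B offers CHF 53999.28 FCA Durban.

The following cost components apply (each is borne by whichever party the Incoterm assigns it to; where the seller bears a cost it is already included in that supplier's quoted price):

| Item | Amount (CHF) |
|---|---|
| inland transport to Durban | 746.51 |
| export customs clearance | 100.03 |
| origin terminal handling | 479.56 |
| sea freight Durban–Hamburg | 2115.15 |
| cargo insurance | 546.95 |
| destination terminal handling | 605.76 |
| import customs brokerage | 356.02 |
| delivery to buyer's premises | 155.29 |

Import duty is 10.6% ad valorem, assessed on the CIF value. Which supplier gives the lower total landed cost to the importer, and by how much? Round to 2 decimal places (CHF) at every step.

Supplier B is cheaper by CHF 883.12

Supplier A (CFR):
CIF value = CFR price + insurance = 57392.47 + 546.95 = 57939.42
Import duty = 57939.42 × 10.6% = 6141.58
Buyer bears (A): 546.95 + 605.76 + 356.02 + 155.29 = 1664.02
Landed cost (A) = invoice 57392.47 + 1664.02 + duty 6141.58 = 65198.07
Supplier B (FCA):
CIF value = FCA price + origin terminal + freight + insurance = 53999.28 + 479.56 + 2115.15 + 546.95 = 57140.94
Import duty = 57140.94 × 10.6% = 6056.94
Buyer bears (B): 479.56 + 2115.15 + 546.95 + 605.76 + 356.02 + 155.29 = 4258.73
Landed cost (B) = invoice 53999.28 + 4258.73 + duty 6056.94 = 64314.95
Difference = |65198.07 − 64314.95| = 883.12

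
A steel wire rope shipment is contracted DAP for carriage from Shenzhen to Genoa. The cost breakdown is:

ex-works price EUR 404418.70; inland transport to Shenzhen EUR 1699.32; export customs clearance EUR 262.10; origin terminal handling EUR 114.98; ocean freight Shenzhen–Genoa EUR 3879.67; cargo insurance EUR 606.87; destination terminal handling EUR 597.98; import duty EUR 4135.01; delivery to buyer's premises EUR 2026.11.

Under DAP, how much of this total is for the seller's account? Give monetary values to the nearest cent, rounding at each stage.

Seller's account: EUR 413605.73

DAP: the seller bears all costs to the named destination except import duty and clearance.
Seller's account: goods 404418.70 + inland to port 1699.32 + export clearance 262.10 + origin terminal 114.98 + freight 3879.67 + insurance 606.87 + destination terminal 597.98 + delivery 2026.11 = 413605.73
Buyer's account: duty 4135.01 = 4135.01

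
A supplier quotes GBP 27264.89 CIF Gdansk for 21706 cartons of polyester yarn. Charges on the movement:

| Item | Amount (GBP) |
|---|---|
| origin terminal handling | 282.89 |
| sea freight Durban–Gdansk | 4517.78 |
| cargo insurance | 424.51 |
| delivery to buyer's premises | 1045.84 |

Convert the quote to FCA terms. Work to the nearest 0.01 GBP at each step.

Not relevant to the conversion: delivery — on the buyer under both terms; not part of either seller's price.
From CIF to FCA, the seller no longer bears: origin terminal, freight, insurance.
FCA price = 27264.89 − 282.89 − 4517.78 − 424.51 = 22039.71

FCA price: GBP 22039.71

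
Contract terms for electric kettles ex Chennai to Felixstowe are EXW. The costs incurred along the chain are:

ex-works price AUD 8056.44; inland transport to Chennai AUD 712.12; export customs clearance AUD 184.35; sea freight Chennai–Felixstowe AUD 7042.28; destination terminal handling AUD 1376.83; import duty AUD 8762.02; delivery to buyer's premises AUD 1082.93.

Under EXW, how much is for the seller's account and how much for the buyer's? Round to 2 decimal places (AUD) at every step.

Seller: AUD 8056.44; buyer: AUD 19160.53

EXW: the seller makes goods available at their premises; the buyer bears all onward costs.
Seller's account: goods 8056.44 = 8056.44
Buyer's account: inland to port 712.12 + export clearance 184.35 + freight 7042.28 + destination terminal 1376.83 + duty 8762.02 + delivery 1082.93 = 19160.53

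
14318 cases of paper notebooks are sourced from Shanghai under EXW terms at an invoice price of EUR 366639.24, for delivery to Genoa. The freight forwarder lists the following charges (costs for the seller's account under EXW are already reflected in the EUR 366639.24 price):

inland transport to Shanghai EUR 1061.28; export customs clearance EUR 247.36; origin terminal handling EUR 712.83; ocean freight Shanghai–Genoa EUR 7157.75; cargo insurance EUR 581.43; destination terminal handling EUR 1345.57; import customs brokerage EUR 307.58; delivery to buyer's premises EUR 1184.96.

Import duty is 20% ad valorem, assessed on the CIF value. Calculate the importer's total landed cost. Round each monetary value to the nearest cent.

Total landed cost: EUR 454517.98

EXW: the seller makes goods available at their premises; the buyer bears all onward costs.
CIF value = EXW price + inland to port + export clearance + origin terminal + freight + insurance = 366639.24 + 1061.28 + 247.36 + 712.83 + 7157.75 + 581.43 = 376399.89
Import duty = 376399.89 × 20% = 75279.98
Buyer bears: inland to port 1061.28 + export clearance 247.36 + origin terminal 712.83 + freight 7157.75 + insurance 581.43 + destination terminal 1345.57 + brokerage 307.58 + delivery 1184.96 + duty 75279.98 = 87878.74
Landed cost = invoice 366639.24 + 87878.74 = 454517.98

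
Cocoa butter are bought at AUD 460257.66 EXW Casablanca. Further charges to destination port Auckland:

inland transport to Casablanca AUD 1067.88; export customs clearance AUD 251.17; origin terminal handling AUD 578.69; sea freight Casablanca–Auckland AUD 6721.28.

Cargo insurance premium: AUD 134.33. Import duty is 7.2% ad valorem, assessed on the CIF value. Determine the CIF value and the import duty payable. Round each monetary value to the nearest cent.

CIF = EXW price + pre-shipment costs + freight + insurance
CIF = 460257.66 + 1067.88 + 251.17 + 578.69 + 6721.28 + 134.33 = 469011.01
Import duty = 469011.01 × 7.2% = 33768.79

CIF value: AUD 469011.01; import duty: AUD 33768.79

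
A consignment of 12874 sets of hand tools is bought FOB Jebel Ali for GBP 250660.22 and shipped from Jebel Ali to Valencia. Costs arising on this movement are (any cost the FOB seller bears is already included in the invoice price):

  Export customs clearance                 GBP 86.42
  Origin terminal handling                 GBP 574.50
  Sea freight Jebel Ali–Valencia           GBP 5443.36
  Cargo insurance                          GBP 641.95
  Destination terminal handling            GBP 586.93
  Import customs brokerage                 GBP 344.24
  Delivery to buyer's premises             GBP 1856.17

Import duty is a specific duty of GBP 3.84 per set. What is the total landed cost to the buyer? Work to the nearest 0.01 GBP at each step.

FOB: the seller bears costs until goods are on board at the origin port; the buyer bears freight, insurance and all costs thereafter.
Already in the invoice (seller's account under FOB): export clearance, origin terminal — exclude.
CIF value = FOB price + freight + insurance = 250660.22 + 5443.36 + 641.95 = 256745.53
Import duty = 12874 × 3.84 = 49436.16
Buyer bears: freight 5443.36 + insurance 641.95 + destination terminal 586.93 + brokerage 344.24 + delivery 1856.17 + duty 49436.16 = 58308.81
Landed cost = invoice 250660.22 + 58308.81 = 308969.03

Total landed cost: GBP 308969.03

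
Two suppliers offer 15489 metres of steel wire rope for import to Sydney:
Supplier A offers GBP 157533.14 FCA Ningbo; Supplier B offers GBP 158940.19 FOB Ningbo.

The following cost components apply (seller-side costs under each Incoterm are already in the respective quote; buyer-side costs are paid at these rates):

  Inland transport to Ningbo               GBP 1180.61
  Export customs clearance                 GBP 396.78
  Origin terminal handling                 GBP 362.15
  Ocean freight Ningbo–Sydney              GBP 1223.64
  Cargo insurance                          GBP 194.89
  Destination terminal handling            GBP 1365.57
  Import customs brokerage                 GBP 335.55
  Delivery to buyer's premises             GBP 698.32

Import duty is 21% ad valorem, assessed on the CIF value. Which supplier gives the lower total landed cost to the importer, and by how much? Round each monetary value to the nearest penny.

Supplier A (FCA):
CIF value = FCA price + origin terminal + freight + insurance = 157533.14 + 362.15 + 1223.64 + 194.89 = 159313.82
Import duty = 159313.82 × 21% = 33455.90
Buyer bears (A): 362.15 + 1223.64 + 194.89 + 1365.57 + 335.55 + 698.32 = 4180.12
Landed cost (A) = invoice 157533.14 + 4180.12 + duty 33455.90 = 195169.16
Supplier B (FOB):
CIF value = FOB price + freight + insurance = 158940.19 + 1223.64 + 194.89 = 160358.72
Import duty = 160358.72 × 21% = 33675.33
Buyer bears (B): 1223.64 + 194.89 + 1365.57 + 335.55 + 698.32 = 3817.97
Landed cost (B) = invoice 158940.19 + 3817.97 + duty 33675.33 = 196433.49
Difference = |195169.16 − 196433.49| = 1264.33

Supplier A is cheaper by GBP 1264.33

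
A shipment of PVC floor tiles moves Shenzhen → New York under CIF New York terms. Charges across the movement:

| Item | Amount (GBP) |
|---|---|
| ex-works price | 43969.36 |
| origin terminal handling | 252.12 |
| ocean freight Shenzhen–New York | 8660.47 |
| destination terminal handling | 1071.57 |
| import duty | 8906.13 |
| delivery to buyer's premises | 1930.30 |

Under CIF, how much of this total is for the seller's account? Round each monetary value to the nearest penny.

CIF: the seller pays costs through ocean freight and marine insurance to the destination port.
Seller's account: goods 43969.36 + origin terminal 252.12 + freight 8660.47 = 52881.95
Buyer's account: destination terminal 1071.57 + duty 8906.13 + delivery 1930.30 = 11908.00

Seller's account: GBP 52881.95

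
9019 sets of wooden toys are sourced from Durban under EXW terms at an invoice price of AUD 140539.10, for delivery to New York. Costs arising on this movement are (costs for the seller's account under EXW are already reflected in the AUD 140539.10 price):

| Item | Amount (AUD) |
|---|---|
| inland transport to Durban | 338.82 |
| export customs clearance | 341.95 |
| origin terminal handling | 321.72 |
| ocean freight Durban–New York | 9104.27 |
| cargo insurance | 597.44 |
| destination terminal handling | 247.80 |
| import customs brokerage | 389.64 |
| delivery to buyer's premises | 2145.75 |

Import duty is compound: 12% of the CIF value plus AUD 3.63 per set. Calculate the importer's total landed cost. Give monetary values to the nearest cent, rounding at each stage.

Total landed cost: AUD 204914.66

EXW: the seller makes goods available at their premises; the buyer bears all onward costs.
CIF value = EXW price + inland to port + export clearance + origin terminal + freight + insurance = 140539.10 + 338.82 + 341.95 + 321.72 + 9104.27 + 597.44 = 151243.30
Ad valorem component: 151243.30 × 12% = 18149.20
Specific component: 9019 × 3.63 = 32738.97
Import duty = 18149.20 + 32738.97 = 50888.17
Buyer bears: inland to port 338.82 + export clearance 341.95 + origin terminal 321.72 + freight 9104.27 + insurance 597.44 + destination terminal 247.80 + brokerage 389.64 + delivery 2145.75 + duty 50888.17 = 64375.56
Landed cost = invoice 140539.10 + 64375.56 = 204914.66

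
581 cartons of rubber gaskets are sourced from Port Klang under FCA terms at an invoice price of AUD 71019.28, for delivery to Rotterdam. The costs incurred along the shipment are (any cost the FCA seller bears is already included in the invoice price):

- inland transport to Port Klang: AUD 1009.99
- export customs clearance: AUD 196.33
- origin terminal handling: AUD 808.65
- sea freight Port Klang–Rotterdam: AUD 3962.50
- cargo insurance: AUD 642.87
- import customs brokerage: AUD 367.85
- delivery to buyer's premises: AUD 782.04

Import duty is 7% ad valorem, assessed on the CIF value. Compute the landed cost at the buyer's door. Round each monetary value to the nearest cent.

Total landed cost: AUD 82933.52

FCA: the seller delivers export-cleared goods to the carrier; the buyer bears costs from that point.
Already in the invoice (seller's account under FCA): inland to port, export clearance — exclude.
CIF value = FCA price + origin terminal + freight + insurance = 71019.28 + 808.65 + 3962.50 + 642.87 = 76433.30
Import duty = 76433.30 × 7% = 5350.33
Buyer bears: origin terminal 808.65 + freight 3962.50 + insurance 642.87 + brokerage 367.85 + delivery 782.04 + duty 5350.33 = 11914.24
Landed cost = invoice 71019.28 + 11914.24 = 82933.52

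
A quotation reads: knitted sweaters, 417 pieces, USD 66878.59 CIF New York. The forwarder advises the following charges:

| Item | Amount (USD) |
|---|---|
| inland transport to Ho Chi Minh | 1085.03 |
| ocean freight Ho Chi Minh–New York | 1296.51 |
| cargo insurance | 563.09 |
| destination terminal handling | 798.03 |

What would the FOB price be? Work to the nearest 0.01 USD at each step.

Not relevant to the conversion: inland to port — on the seller under both CIF and FOB; already in the CIF price and stays in the FOB price. destination terminal — on the buyer under both terms; not part of either seller's price.
From CIF to FOB, the seller no longer bears: freight, insurance.
FOB price = 66878.59 − 1296.51 − 563.09 = 65018.99

FOB price: USD 65018.99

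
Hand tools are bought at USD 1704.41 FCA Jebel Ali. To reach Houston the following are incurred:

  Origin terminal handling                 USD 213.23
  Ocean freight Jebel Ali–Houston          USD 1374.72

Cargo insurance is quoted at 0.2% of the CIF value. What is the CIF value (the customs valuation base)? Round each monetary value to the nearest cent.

Let C be the CIF value. C = FCA price + pre-shipment costs + freight + 0.2% × C
C − 0.2% × C = 1704.41 + 213.23 + 1374.72
0.998 × C = 3292.36
C = 3292.36 / 0.998 = 3298.96
Insurance premium = 0.2% × 3298.96 = 6.60

CIF value: USD 3298.96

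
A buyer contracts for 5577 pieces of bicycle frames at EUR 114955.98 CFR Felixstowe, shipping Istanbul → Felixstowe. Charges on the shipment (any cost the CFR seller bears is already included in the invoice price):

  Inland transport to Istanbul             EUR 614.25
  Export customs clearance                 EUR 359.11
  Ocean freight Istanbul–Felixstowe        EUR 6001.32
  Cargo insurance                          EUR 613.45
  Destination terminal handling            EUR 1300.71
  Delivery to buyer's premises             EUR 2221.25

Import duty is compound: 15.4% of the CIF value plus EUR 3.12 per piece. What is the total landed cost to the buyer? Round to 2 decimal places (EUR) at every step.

CFR: the seller pays costs through ocean freight to the destination port, but not insurance.
Already in the invoice (seller's account under CFR): inland to port, export clearance, freight — exclude.
CIF value = CFR price + insurance = 114955.98 + 613.45 = 115569.43
Ad valorem component: 115569.43 × 15.4% = 17797.69
Specific component: 5577 × 3.12 = 17400.24
Import duty = 17797.69 + 17400.24 = 35197.93
Buyer bears: insurance 613.45 + destination terminal 1300.71 + delivery 2221.25 + duty 35197.93 = 39333.34
Landed cost = invoice 114955.98 + 39333.34 = 154289.32

Total landed cost: EUR 154289.32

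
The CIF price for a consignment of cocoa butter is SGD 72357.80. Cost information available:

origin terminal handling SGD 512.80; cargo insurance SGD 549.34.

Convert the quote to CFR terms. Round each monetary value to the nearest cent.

CFR price: SGD 71808.46

Not relevant to the conversion: origin terminal — on the seller under both CIF and CFR; already in the CIF price and stays in the CFR price.
From CIF to CFR, the seller no longer bears: insurance.
CFR price = 72357.80 − 549.34 = 71808.46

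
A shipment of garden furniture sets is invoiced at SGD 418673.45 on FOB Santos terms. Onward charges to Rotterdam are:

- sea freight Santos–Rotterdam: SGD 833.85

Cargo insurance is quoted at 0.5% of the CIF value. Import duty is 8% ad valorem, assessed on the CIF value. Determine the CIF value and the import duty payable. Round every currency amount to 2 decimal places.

Let C be the CIF value. C = FOB price + freight + 0.5% × C
C − 0.5% × C = 418673.45 + 833.85
0.995 × C = 419507.30
C = 419507.30 / 0.995 = 421615.38
Insurance premium = 0.5% × 421615.38 = 2108.08
Import duty = 421615.38 × 8% = 33729.23

CIF value: SGD 421615.38; import duty: SGD 33729.23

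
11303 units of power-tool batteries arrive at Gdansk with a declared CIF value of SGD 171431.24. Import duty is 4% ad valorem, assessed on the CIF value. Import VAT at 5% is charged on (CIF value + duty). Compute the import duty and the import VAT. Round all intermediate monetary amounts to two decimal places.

Import duty: SGD 6857.25; import VAT: SGD 8914.42

Import duty = 171431.24 × 4% = 6857.25
VAT base = CIF + duty = 171431.24 + 6857.25 = 178288.49
Import VAT = 178288.49 × 5% = 8914.42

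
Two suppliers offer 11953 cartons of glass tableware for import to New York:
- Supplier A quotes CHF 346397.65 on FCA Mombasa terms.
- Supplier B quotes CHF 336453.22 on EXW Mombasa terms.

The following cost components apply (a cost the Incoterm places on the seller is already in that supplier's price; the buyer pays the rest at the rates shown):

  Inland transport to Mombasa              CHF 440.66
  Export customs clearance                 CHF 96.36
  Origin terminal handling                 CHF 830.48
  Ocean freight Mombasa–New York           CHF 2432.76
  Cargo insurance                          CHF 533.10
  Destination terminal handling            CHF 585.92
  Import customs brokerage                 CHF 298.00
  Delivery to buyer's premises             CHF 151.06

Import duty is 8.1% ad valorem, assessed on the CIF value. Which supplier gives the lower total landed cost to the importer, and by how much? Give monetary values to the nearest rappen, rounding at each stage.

Supplier B is cheaper by CHF 10169.41

Supplier A (FCA):
CIF value = FCA price + origin terminal + freight + insurance = 346397.65 + 830.48 + 2432.76 + 533.10 = 350193.99
Import duty = 350193.99 × 8.1% = 28365.71
Buyer bears (A): 830.48 + 2432.76 + 533.10 + 585.92 + 298.00 + 151.06 = 4831.32
Landed cost (A) = invoice 346397.65 + 4831.32 + duty 28365.71 = 379594.68
Supplier B (EXW):
CIF value = EXW price + inland to port + export clearance + origin terminal + freight + insurance = 336453.22 + 440.66 + 96.36 + 830.48 + 2432.76 + 533.10 = 340786.58
Import duty = 340786.58 × 8.1% = 27603.71
Buyer bears (B): 440.66 + 96.36 + 830.48 + 2432.76 + 533.10 + 585.92 + 298.00 + 151.06 = 5368.34
Landed cost (B) = invoice 336453.22 + 5368.34 + duty 27603.71 = 369425.27
Difference = |379594.68 − 369425.27| = 10169.41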